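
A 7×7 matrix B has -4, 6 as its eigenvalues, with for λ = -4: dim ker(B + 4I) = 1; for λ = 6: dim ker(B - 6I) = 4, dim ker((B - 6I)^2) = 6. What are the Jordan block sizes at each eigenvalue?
Jordan blocks: (-4, 1), (6, 2), (6, 2), (6, 1), (6, 1)

λ = -4: successive nullity increments [1] count blocks of size ≥ k; block sizes are [1].
λ = 6: successive nullity increments [4, 2] count blocks of size ≥ k; block sizes are [2, 2, 1, 1].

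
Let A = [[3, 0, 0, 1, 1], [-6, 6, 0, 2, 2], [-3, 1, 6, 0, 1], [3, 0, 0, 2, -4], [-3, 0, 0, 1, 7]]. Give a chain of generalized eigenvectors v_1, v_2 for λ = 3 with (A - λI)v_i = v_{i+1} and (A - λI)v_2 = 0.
v_1 = [[0, 0, 0, 1, 0]]^T, v_2 = [[1, 2, 0, -1, 1]]^T

We seek v_1 ∈ ker((A - 3I)^2) \ ker(A - 3I), then set v_{i+1} = (A - 3I) v_i.

One such chain is v_1 = [[0, 0, 0, 1, 0]]^T, v_2 = [[1, 2, 0, -1, 1]]^T. Check: (A - 3I) v_2 = [[0, 0, 0, 0, 0]]^T = 0.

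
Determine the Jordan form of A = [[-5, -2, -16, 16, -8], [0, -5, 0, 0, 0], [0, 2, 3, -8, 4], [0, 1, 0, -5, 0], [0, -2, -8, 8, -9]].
J = [[-5, 1, 0, 0, 0], [0, -5, 0, 0, 0], [0, 0, -5, 0, 0], [0, 0, 0, -5, 0], [0, 0, 0, 0, -1]]

The characteristic polynomial is det(xI - A) = (x + 1)(x + 5)^4, so the eigenvalues are -5 (algebraic multiplicity 4), -1 (algebraic multiplicity 1).

For λ = -5: rank(A + 5I) = 2, rank((A + 5I)^2) = 1. The eigenspace has dimension 5 - 2 = 3, so there are 3 Jordan blocks; the rank sequence gives block sizes [2, 1, 1].

For λ = -1: algebraic multiplicity 1 gives one 1×1 block.

Assembling the blocks gives the Jordan form J above.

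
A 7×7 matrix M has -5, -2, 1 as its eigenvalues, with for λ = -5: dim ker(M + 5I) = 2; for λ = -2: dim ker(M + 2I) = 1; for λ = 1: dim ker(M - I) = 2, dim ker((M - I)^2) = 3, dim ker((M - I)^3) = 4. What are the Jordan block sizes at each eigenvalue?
λ = -5: successive nullity increments [2] count blocks of size ≥ k; block sizes are [1, 1].
λ = -2: successive nullity increments [1] count blocks of size ≥ k; block sizes are [1].
λ = 1: successive nullity increments [2, 1, 1] count blocks of size ≥ k; block sizes are [3, 1].

Jordan blocks: (-5, 1), (-5, 1), (-2, 1), (1, 3), (1, 1)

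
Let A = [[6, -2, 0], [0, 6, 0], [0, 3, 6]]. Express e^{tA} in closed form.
A has Jordan form J = [[6, 1, 0], [0, 6, 0], [0, 0, 6]] with A = PJP^{-1}, so e^{tA} = P e^{tJ} P^{-1}.

For a Jordan block J_k(λ), e^{tJ_k(λ)} = e^{λt} · (I + tN + t^2 N^2/2! + ... + t^{k-1} N^{k-1}/(k-1)!) where N is the nilpotent superdiagonal part.

Assembling the blocks and conjugating back gives the entries of e^{tA} as shown above.

e^{tA} = [[e^{6*t}, -2*t*e^{6*t}, 0], [0, e^{6*t}, 0], [0, 3*t*e^{6*t}, e^{6*t}]]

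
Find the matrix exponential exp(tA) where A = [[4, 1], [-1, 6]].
A has Jordan form J = [[5, 1], [0, 5]] with A = PJP^{-1}, so e^{tA} = P e^{tJ} P^{-1}.

For a Jordan block J_k(λ), e^{tJ_k(λ)} = e^{λt} · (I + tN + t^2 N^2/2! + ... + t^{k-1} N^{k-1}/(k-1)!) where N is the nilpotent superdiagonal part.

Assembling the blocks and conjugating back gives the entries of e^{tA} as shown above.

e^{tA} = [[(1 - t)*e^{5*t}, t*e^{5*t}], [-t*e^{5*t}, (t + 1)*e^{5*t}]]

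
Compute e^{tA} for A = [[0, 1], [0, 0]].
A has Jordan form J = [[0, 1], [0, 0]] with A = PJP^{-1}, so e^{tA} = P e^{tJ} P^{-1}.

For a Jordan block J_k(λ), e^{tJ_k(λ)} = e^{λt} · (I + tN + t^2 N^2/2! + ... + t^{k-1} N^{k-1}/(k-1)!) where N is the nilpotent superdiagonal part.

Assembling the blocks and conjugating back gives the entries of e^{tA} as shown above.

e^{tA} = [[1, t], [0, 1]]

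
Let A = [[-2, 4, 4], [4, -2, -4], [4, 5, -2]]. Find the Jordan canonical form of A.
J = [[-4, 1, 0], [0, -4, 0], [0, 0, 2]]

The characteristic polynomial is det(xI - A) = (x - 2)(x + 4)^2, so the eigenvalues are -4 (algebraic multiplicity 2), 2 (algebraic multiplicity 1).

For λ = -4: rank(A + 4I) = 2, rank((A + 4I)^2) = 1. The eigenspace has dimension 3 - 2 = 1, so there is 1 Jordan block; the rank sequence gives block sizes [2].

For λ = 2: algebraic multiplicity 1 gives one 1×1 block.

Assembling the blocks gives the Jordan form J above.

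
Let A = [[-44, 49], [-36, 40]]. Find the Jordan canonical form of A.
The characteristic polynomial is det(xI - A) = (x + 2)^2, so the eigenvalues are -2 (algebraic multiplicity 2).

For λ = -2: rank(A + 2I) = 1, rank((A + 2I)^2) = 0. The eigenspace has dimension 2 - 1 = 1, so there is 1 Jordan block; the rank sequence gives block sizes [2].

Assembling the blocks gives the Jordan form J above.

J = [[-2, 1], [0, -2]]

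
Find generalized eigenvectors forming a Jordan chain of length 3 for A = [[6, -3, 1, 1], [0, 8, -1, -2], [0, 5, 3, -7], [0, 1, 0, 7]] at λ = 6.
v_1 = [[2, 2, 7, -2]]^T, v_2 = [[-1, 1, 3, 0]]^T, v_3 = [[0, -1, -4, 1]]^T

We seek v_1 ∈ ker((A - 6I)^3) \ ker((A - 6I)^2), then set v_{i+1} = (A - 6I) v_i.

One such chain is v_1 = [[2, 2, 7, -2]]^T, v_2 = [[-1, 1, 3, 0]]^T, v_3 = [[0, -1, -4, 1]]^T. Check: (A - 6I) v_3 = [[0, 0, 0, 0]]^T = 0.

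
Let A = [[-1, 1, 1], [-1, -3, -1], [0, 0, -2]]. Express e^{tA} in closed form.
A has Jordan form J = [[-2, 1, 0], [0, -2, 0], [0, 0, -2]] with A = PJP^{-1}, so e^{tA} = P e^{tJ} P^{-1}.

For a Jordan block J_k(λ), e^{tJ_k(λ)} = e^{λt} · (I + tN + t^2 N^2/2! + ... + t^{k-1} N^{k-1}/(k-1)!) where N is the nilpotent superdiagonal part.

Assembling the blocks and conjugating back gives the entries of e^{tA} as shown above.

e^{tA} = [[(t + 1)*e^{-2*t}, t*e^{-2*t}, t*e^{-2*t}], [-t*e^{-2*t}, (1 - t)*e^{-2*t}, -t*e^{-2*t}], [0, 0, e^{-2*t}]]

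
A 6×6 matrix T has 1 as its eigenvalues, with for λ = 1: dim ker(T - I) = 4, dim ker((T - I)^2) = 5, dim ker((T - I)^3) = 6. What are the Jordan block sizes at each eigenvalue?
λ = 1: successive nullity increments [4, 1, 1] count blocks of size ≥ k; block sizes are [3, 1, 1, 1].

Jordan blocks: (1, 3), (1, 1), (1, 1), (1, 1)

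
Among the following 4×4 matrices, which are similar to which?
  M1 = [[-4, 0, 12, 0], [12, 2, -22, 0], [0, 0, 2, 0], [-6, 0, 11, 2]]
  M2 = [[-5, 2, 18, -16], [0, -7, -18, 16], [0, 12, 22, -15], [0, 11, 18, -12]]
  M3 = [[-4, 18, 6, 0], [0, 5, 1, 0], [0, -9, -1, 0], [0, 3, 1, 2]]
2 classes: {M1, M3}, {M2}

Characteristic polynomials: χ_{M1} = (x - 2)^3(x + 4), χ_{M2} = (x - 4)^2(x + 5)^2, χ_{M3} = (x - 2)^3(x + 4).

{M1, M3}: invariant factors x - 2, (x - 2)^2(x + 4).

{M2}: invariant factors x + 5, (x - 4)^2(x + 5).

Matrices are similar if and only if their invariant-factor lists agree; the partition into similarity classes is {M1, M3}, {M2}.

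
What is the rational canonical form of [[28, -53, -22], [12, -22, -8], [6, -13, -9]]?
R = [[0, 0, -20], [1, 0, 6], [0, 1, -3]]

The invariant factors of A (the non-unit diagonal entries of the Smith normal form of xI - A over ℚ[x]) are (x + 5)(x^2 - 2x + 4), each dividing the next. The characteristic polynomial is their product, (x + 5)(x^2 - 2x + 4).

The rational canonical form is the block-diagonal matrix of companion matrices C(f_i):
R = [[0, 0, -20], [1, 0, 6], [0, 1, -3]].

Note the characteristic polynomial does not split into linear factors over ℚ, so A has no Jordan form over ℚ; the rational canonical form exists over any field.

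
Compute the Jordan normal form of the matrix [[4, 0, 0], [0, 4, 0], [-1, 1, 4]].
J = [[4, 1, 0], [0, 4, 0], [0, 0, 4]]

The characteristic polynomial is det(xI - A) = (x - 4)^3, so the eigenvalues are 4 (algebraic multiplicity 3).

For λ = 4: rank(A - 4I) = 1, rank((A - 4I)^2) = 0. The eigenspace has dimension 3 - 1 = 2, so there are 2 Jordan blocks; the rank sequence gives block sizes [2, 1].

Assembling the blocks gives the Jordan form J above.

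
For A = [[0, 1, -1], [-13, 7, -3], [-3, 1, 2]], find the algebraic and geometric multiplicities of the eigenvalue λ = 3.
The characteristic polynomial is (x - 3)^3, so the factor x - 3 appears with exponent 3: the algebraic multiplicity is 3.

rank(A - 3I) = 2, so the eigenspace has dimension 3 - 2 = 1: the geometric multiplicity is 1.

Since 1 < 3, A is not diagonalizable.

algebraic multiplicity 3, geometric multiplicity 1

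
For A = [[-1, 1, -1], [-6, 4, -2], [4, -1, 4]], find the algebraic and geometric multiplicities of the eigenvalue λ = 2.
algebraic multiplicity 2, geometric multiplicity 1

The characteristic polynomial is (x - 3)(x - 2)^2, so the factor x - 2 appears with exponent 2: the algebraic multiplicity is 2.

rank(A - 2I) = 2, so the eigenspace has dimension 3 - 2 = 1: the geometric multiplicity is 1.

Since 1 < 2, A is not diagonalizable.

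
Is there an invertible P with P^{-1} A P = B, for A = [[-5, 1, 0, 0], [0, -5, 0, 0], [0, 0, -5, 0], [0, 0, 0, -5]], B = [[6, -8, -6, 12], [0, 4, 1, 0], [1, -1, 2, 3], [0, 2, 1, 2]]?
trace(A) = -20 but trace(B) = 14. The trace is a similarity invariant, so A and B are not similar.

No.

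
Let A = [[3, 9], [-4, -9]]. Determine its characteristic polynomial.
χ_A(x) = (x + 3)^2

xI - A = [[x - 3, -9], [4, x + 9]].

Expanding det(xI - A) along the first row:
det(xI - A) = + (x - 3)·det([[x + 9]]) - (-9)·det([[4]]).

Evaluating gives χ_A(x) = x^2 + 6x + 9 = (x + 3)^2.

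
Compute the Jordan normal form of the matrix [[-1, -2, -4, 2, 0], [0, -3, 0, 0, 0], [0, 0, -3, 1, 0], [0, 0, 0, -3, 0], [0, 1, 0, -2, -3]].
J = [[-3, 1, 0, 0, 0], [0, -3, 0, 0, 0], [0, 0, -3, 1, 0], [0, 0, 0, -3, 0], [0, 0, 0, 0, -1]]

The characteristic polynomial is det(xI - A) = (x + 1)(x + 3)^4, so the eigenvalues are -3 (algebraic multiplicity 4), -1 (algebraic multiplicity 1).

For λ = -3: rank(A + 3I) = 3, rank((A + 3I)^2) = 1. The eigenspace has dimension 5 - 3 = 2, so there are 2 Jordan blocks; the rank sequence gives block sizes [2, 2].

For λ = -1: algebraic multiplicity 1 gives one 1×1 block.

Assembling the blocks gives the Jordan form J above.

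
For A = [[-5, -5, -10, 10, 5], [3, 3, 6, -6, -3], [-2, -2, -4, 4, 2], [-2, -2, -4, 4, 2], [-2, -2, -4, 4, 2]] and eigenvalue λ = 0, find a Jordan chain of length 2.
We seek v_1 ∈ ker(A^2) \ ker(A), then set v_{i+1} = A v_i.

One such chain is v_1 = [[0, 1, 0, 0, 0]]^T, v_2 = [[-5, 3, -2, -2, -2]]^T. Check: A v_2 = [[0, 0, 0, 0, 0]]^T = 0.

v_1 = [[0, 1, 0, 0, 0]]^T, v_2 = [[-5, 3, -2, -2, -2]]^T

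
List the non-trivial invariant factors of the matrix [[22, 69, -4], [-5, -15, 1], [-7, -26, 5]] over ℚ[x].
The Jordan structure of A has elementary divisors (x - 4)^3. Arranging the block sizes at each eigenvalue in decreasing order and taking row products gives the invariant factors.

Invariant factors (smallest first, each dividing the next): (x - 4)^3.

Check: the last factor (x - 4)^3 is the minimal polynomial, and the product (x - 4)^3 is the characteristic polynomial.

(x - 4)^3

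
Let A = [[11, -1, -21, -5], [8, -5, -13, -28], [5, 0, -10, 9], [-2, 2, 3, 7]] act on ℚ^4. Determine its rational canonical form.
The invariant factors of A (the non-unit diagonal entries of the Smith normal form of xI - A over ℚ[x]) are (x - 3)(x + 3)(x^2 - 3x - 2), each dividing the next. The characteristic polynomial is their product, (x - 3)(x + 3)(x^2 - 3x - 2).

The rational canonical form is the block-diagonal matrix of companion matrices C(f_i):
R = [[0, 0, 0, -18], [1, 0, 0, -27], [0, 1, 0, 11], [0, 0, 1, 3]].

Note the characteristic polynomial does not split into linear factors over ℚ, so A has no Jordan form over ℚ; the rational canonical form exists over any field.

R = [[0, 0, 0, -18], [1, 0, 0, -27], [0, 1, 0, 11], [0, 0, 1, 3]]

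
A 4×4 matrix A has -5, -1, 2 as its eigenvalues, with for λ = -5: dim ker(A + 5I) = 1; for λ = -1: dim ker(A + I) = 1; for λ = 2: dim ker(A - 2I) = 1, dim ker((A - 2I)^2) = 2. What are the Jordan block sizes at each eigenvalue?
Jordan blocks: (-5, 1), (-1, 1), (2, 2)

λ = -5: successive nullity increments [1] count blocks of size ≥ k; block sizes are [1].
λ = -1: successive nullity increments [1] count blocks of size ≥ k; block sizes are [1].
λ = 2: successive nullity increments [1, 1] count blocks of size ≥ k; block sizes are [2].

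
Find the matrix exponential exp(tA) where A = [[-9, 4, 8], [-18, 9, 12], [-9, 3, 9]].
A has Jordan form J = [[3, 1, 0], [0, 3, 0], [0, 0, 3]] with A = PJP^{-1}, so e^{tA} = P e^{tJ} P^{-1}.

For a Jordan block J_k(λ), e^{tJ_k(λ)} = e^{λt} · (I + tN + t^2 N^2/2! + ... + t^{k-1} N^{k-1}/(k-1)!) where N is the nilpotent superdiagonal part.

Assembling the blocks and conjugating back gives the entries of e^{tA} as shown above.

e^{tA} = [[(1 - 12*t)*e^{3*t}, 4*t*e^{3*t}, 8*t*e^{3*t}], [-18*t*e^{3*t}, (6*t + 1)*e^{3*t}, 12*t*e^{3*t}], [-9*t*e^{3*t}, 3*t*e^{3*t}, (6*t + 1)*e^{3*t}]]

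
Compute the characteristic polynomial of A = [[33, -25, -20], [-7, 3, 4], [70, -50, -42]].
χ_A(x) = (x + 2)^3

xI - A = [[x - 33, 25, 20], [7, x - 3, -4], [-70, 50, x + 42]].

Expanding det(xI - A) along the first row:
det(xI - A) = + (x - 33)·det([[x - 3, -4], [50, x + 42]]) - (25)·det([[7, -4], [-70, x + 42]]) + (20)·det([[7, x - 3], [-70, 50]]).

Evaluating gives χ_A(x) = x^3 + 6x^2 + 12x + 8 = (x + 2)^3.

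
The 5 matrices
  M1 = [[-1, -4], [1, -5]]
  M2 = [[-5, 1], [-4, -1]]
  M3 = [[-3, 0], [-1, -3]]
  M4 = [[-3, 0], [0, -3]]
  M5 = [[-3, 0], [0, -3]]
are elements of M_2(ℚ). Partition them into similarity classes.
2 classes: {M1, M2, M3}, {M4, M5}

Characteristic polynomials: χ_{M1} = (x + 3)^2, χ_{M2} = (x + 3)^2, χ_{M3} = (x + 3)^2, χ_{M4} = (x + 3)^2, χ_{M5} = (x + 3)^2.

{M1, M2, M3}: invariant factors (x + 3)^2.

{M4, M5}: invariant factors x + 3, x + 3.

Matrices are similar if and only if their invariant-factor lists agree; the partition into similarity classes is {M1, M2, M3}, {M4, M5}.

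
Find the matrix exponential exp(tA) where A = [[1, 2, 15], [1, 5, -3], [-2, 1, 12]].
A has Jordan form J = [[6, 1, 0], [0, 6, 1], [0, 0, 6]] with A = PJP^{-1}, so e^{tA} = P e^{tJ} P^{-1}.

For a Jordan block J_k(λ), e^{tJ_k(λ)} = e^{λt} · (I + tN + t^2 N^2/2! + ... + t^{k-1} N^{k-1}/(k-1)!) where N is the nilpotent superdiagonal part.

Assembling the blocks and conjugating back gives the entries of e^{tA} as shown above.

e^{tA} = [[(-3*t^2 - 10*t + 2)*e^{6*t}/2, t*(3*t + 4)*e^{6*t}/2, 3*t*(3*t + 10)*e^{6*t}/2], [t*e^{6*t}, (1 - t)*e^{6*t}, -3*t*e^{6*t}], [t*(-t - 4)*e^{6*t}/2, t*(t + 2)*e^{6*t}/2, (3*t^2 + 12*t + 2)*e^{6*t}/2]]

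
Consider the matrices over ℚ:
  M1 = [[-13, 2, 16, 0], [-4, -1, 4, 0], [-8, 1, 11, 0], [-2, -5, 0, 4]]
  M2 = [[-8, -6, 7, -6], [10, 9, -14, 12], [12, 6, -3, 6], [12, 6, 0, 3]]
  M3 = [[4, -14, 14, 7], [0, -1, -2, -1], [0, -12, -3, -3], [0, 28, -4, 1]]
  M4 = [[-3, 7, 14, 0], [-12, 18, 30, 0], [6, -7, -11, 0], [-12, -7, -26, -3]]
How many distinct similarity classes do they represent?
2 classes: {M1, M3}, {M2, M4}

Characteristic polynomials: χ_{M1} = (x - 4)(x - 3)(x + 3)^2, χ_{M2} = (x - 4)(x - 3)(x + 3)^2, χ_{M3} = (x - 4)(x - 3)(x + 3)^2, χ_{M4} = (x - 4)(x - 3)(x + 3)^2.

{M1, M3}: invariant factors (x - 4)(x - 3)(x + 3)^2.

{M2, M4}: invariant factors x + 3, (x - 4)(x - 3)(x + 3).

Matrices are similar if and only if their invariant-factor lists agree; the partition into similarity classes is {M1, M3}, {M2, M4}.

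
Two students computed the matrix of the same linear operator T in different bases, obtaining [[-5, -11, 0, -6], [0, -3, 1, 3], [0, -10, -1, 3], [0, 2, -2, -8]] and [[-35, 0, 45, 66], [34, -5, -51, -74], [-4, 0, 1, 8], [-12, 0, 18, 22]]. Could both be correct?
Both have characteristic polynomial (x + 2)(x + 5)^3, but the minimal polynomial of A is (x + 2)(x + 5)^3 while the minimal polynomial of B is (x + 2)(x + 5)^2. The minimal polynomial is a similarity invariant, so A and B are not similar.

No.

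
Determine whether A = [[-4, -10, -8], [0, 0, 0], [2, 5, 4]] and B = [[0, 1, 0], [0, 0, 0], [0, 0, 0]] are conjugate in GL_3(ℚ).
Yes.

Two matrices over a field are similar if and only if they have the same invariant factors.

Both A and B have characteristic polynomial x^3 and minimal polynomial x^2. Computing further, both have invariant factors x, x^2. Hence A and B are similar.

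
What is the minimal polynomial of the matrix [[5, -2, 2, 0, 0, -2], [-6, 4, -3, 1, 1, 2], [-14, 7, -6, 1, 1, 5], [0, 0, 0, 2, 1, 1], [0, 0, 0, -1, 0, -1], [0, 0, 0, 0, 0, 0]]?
The characteristic polynomial factors as x(x - 1)^5. The minimal polynomial is ∏(x - λ)^{k_λ} where k_λ is the size of the largest Jordan block at λ.

For λ = 0: rank(A) = 5, and the largest Jordan block has size 1 (the smallest k with rank(A^k) = rank(A^(k+1))).
For λ = 1: rank(A - I) = 3, and the largest Jordan block has size 2 (the smallest k with rank((A - I)^k) = rank((A - I)^(k+1))).

So m_A(x) = x(x - 1)^2.

m_A(x) = x(x - 1)^2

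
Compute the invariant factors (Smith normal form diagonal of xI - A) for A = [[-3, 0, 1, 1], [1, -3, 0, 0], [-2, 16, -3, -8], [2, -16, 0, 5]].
(x - 5)(x + 3)^3

The Jordan structure of A has elementary divisors (x + 3)^3, (x - 5). Arranging the block sizes at each eigenvalue in decreasing order and taking row products gives the invariant factors.

Invariant factors (smallest first, each dividing the next): (x - 5)(x + 3)^3.

Check: the last factor (x - 5)(x + 3)^3 is the minimal polynomial, and the product (x - 5)(x + 3)^3 is the characteristic polynomial.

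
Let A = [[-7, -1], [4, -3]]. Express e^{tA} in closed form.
e^{tA} = [[(1 - 2*t)*e^{-5*t}, -t*e^{-5*t}], [4*t*e^{-5*t}, (2*t + 1)*e^{-5*t}]]

A has Jordan form J = [[-5, 1], [0, -5]] with A = PJP^{-1}, so e^{tA} = P e^{tJ} P^{-1}.

For a Jordan block J_k(λ), e^{tJ_k(λ)} = e^{λt} · (I + tN + t^2 N^2/2! + ... + t^{k-1} N^{k-1}/(k-1)!) where N is the nilpotent superdiagonal part.

Assembling the blocks and conjugating back gives the entries of e^{tA} as shown above.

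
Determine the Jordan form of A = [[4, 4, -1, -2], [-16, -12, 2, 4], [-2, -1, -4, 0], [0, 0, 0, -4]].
The characteristic polynomial is det(xI - A) = (x + 4)^4, so the eigenvalues are -4 (algebraic multiplicity 4).

For λ = -4: rank(A + 4I) = 2, rank((A + 4I)^2) = 1, rank((A + 4I)^3) = 0. The eigenspace has dimension 4 - 2 = 2, so there are 2 Jordan blocks; the rank sequence gives block sizes [3, 1].

Assembling the blocks gives the Jordan form J above.

J = [[-4, 1, 0, 0], [0, -4, 1, 0], [0, 0, -4, 0], [0, 0, 0, -4]]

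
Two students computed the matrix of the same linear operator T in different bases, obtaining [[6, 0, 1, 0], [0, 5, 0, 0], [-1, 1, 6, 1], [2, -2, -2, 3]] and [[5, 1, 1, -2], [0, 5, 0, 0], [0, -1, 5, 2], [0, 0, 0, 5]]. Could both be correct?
Yes.

Two matrices over a field are similar if and only if they have the same invariant factors.

Both A and B have characteristic polynomial (x - 5)^4 and minimal polynomial (x - 5)^3. Computing further, both have invariant factors x - 5, (x - 5)^3. Hence A and B are similar.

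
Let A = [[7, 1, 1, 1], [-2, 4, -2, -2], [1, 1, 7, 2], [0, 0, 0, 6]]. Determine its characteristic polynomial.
χ_A(x) = (x - 6)^4

xI - A = [[x - 7, -1, -1, -1], [2, x - 4, 2, 2], [-1, -1, x - 7, -2], [0, 0, 0, x - 6]].

Expanding det(xI - A) along the first row:
det(xI - A) = + (x - 7)·det([[x - 4, 2, 2], [-1, x - 7, -2], [0, 0, x - 6]]) - (-1)·det([[2, 2, 2], [-1, x - 7, -2], [0, 0, x - 6]]) + (-1)·det([[2, x - 4, 2], [-1, -1, -2], [0, 0, x - 6]]) - (-1)·det([[2, x - 4, 2], [-1, -1, x - 7], [0, 0, 0]]).

Evaluating gives χ_A(x) = x^4 - 24x^3 + 216x^2 - 864x + 1296 = (x - 6)^4.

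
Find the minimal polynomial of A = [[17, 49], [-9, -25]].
m_A(x) = (x + 4)^2

The characteristic polynomial factors as (x + 4)^2. The minimal polynomial is ∏(x - λ)^{k_λ} where k_λ is the size of the largest Jordan block at λ.

For λ = -4: rank(A + 4I) = 1, and the largest Jordan block has size 2 (the smallest k with rank((A + 4I)^k) = rank((A + 4I)^(k+1))).

So m_A(x) = (x + 4)^2.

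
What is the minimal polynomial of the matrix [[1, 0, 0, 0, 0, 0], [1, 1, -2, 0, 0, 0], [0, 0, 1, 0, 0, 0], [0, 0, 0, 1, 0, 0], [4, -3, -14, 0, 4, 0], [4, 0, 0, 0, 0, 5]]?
m_A(x) = (x - 5)(x - 4)(x - 1)^2

The characteristic polynomial factors as (x - 5)(x - 4)(x - 1)^4. The minimal polynomial is ∏(x - λ)^{k_λ} where k_λ is the size of the largest Jordan block at λ.

For λ = 1: rank(A - I) = 3, and the largest Jordan block has size 2 (the smallest k with rank((A - I)^k) = rank((A - I)^(k+1))).
For λ = 4: rank(A - 4I) = 5, and the largest Jordan block has size 1 (the smallest k with rank((A - 4I)^k) = rank((A - 4I)^(k+1))).
For λ = 5: rank(A - 5I) = 5, and the largest Jordan block has size 1 (the smallest k with rank((A - 5I)^k) = rank((A - 5I)^(k+1))).

So m_A(x) = (x - 5)(x - 4)(x - 1)^2.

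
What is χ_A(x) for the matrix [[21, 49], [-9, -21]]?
χ_A(x) = x^2

xI - A = [[x - 21, -49], [9, x + 21]].

Expanding det(xI - A) along the first row:
det(xI - A) = + (x - 21)·det([[x + 21]]) - (-49)·det([[9]]).

Evaluating gives χ_A(x) = x^2.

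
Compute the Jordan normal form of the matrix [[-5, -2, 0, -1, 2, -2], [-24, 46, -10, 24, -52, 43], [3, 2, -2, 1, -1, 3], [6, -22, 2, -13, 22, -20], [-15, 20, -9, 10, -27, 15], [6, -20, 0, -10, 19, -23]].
J = [[-5, 1, 0, 0, 0, 0], [0, -5, 0, 0, 0, 0], [0, 0, -5, 1, 0, 0], [0, 0, 0, -5, 0, 0], [0, 0, 0, 0, -2, 1], [0, 0, 0, 0, 0, -2]]

The characteristic polynomial is det(xI - A) = (x + 2)^2(x + 5)^4, so the eigenvalues are -5 (algebraic multiplicity 4), -2 (algebraic multiplicity 2).

For λ = -5: rank(A + 5I) = 4, rank((A + 5I)^2) = 2. The eigenspace has dimension 6 - 4 = 2, so there are 2 Jordan blocks; the rank sequence gives block sizes [2, 2].

For λ = -2: rank(A + 2I) = 5, rank((A + 2I)^2) = 4. The eigenspace has dimension 6 - 5 = 1, so there is 1 Jordan block; the rank sequence gives block sizes [2].

Assembling the blocks gives the Jordan form J above.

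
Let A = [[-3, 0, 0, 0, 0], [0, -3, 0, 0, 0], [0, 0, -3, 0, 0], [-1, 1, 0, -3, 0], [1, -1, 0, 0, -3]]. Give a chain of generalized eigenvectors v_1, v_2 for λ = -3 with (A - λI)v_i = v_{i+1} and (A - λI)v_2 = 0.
We seek v_1 ∈ ker((A + 3I)^2) \ ker(A + 3I), then set v_{i+1} = (A + 3I) v_i.

One such chain is v_1 = [[0, 1, 0, 0, 0]]^T, v_2 = [[0, 0, 0, 1, -1]]^T. Check: (A + 3I) v_2 = [[0, 0, 0, 0, 0]]^T = 0.

v_1 = [[0, 1, 0, 0, 0]]^T, v_2 = [[0, 0, 0, 1, -1]]^T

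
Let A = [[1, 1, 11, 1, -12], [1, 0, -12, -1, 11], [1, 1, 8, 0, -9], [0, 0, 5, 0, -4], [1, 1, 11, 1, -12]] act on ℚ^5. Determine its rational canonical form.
The invariant factors of A (the non-unit diagonal entries of the Smith normal form of xI - A over ℚ[x]) are x(x + 3)(x^3 + 4x - 3), each dividing the next. The characteristic polynomial is their product, x(x + 3)(x^3 + 4x - 3).

The rational canonical form is the block-diagonal matrix of companion matrices C(f_i):
R = [[0, 0, 0, 0, 0], [1, 0, 0, 0, 9], [0, 1, 0, 0, -9], [0, 0, 1, 0, -4], [0, 0, 0, 1, -3]].

Note the characteristic polynomial does not split into linear factors over ℚ, so A has no Jordan form over ℚ; the rational canonical form exists over any field.

R = [[0, 0, 0, 0, 0], [1, 0, 0, 0, 9], [0, 1, 0, 0, -9], [0, 0, 1, 0, -4], [0, 0, 0, 1, -3]]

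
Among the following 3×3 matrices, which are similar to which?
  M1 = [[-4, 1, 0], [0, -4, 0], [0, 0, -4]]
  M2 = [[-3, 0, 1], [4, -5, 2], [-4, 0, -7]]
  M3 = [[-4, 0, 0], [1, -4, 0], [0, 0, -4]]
2 classes: {M1, M3}, {M2}

Characteristic polynomials: χ_{M1} = (x + 4)^3, χ_{M2} = (x + 5)^3, χ_{M3} = (x + 4)^3.

{M1, M3}: invariant factors x + 4, (x + 4)^2.

{M2}: invariant factors x + 5, (x + 5)^2.

Matrices are similar if and only if their invariant-factor lists agree; the partition into similarity classes is {M1, M3}, {M2}.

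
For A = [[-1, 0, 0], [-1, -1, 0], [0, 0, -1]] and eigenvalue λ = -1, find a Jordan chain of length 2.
v_1 = [[-1, 1, 0]]^T, v_2 = [[0, 1, 0]]^T

We seek v_1 ∈ ker((A + I)^2) \ ker(A + I), then set v_{i+1} = (A + I) v_i.

One such chain is v_1 = [[-1, 1, 0]]^T, v_2 = [[0, 1, 0]]^T. Check: (A + I) v_2 = [[0, 0, 0]]^T = 0.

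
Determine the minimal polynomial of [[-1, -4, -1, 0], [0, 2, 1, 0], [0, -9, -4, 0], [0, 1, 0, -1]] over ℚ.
The characteristic polynomial factors as (x + 1)^4. The minimal polynomial is ∏(x - λ)^{k_λ} where k_λ is the size of the largest Jordan block at λ.

For λ = -1: rank(A + I) = 2, and the largest Jordan block has size 3 (the smallest k with rank((A + I)^k) = rank((A + I)^(k+1))).

So m_A(x) = (x + 1)^3.

m_A(x) = (x + 1)^3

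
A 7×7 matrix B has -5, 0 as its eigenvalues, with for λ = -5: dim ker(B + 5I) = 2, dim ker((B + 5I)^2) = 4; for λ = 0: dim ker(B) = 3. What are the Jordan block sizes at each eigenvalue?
λ = -5: successive nullity increments [2, 2] count blocks of size ≥ k; block sizes are [2, 2].
λ = 0: successive nullity increments [3] count blocks of size ≥ k; block sizes are [1, 1, 1].

Jordan blocks: (-5, 2), (-5, 2), (0, 1), (0, 1), (0, 1)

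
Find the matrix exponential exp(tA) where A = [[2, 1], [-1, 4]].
e^{tA} = [[(1 - t)*e^{3*t}, t*e^{3*t}], [-t*e^{3*t}, (t + 1)*e^{3*t}]]

A has Jordan form J = [[3, 1], [0, 3]] with A = PJP^{-1}, so e^{tA} = P e^{tJ} P^{-1}.

For a Jordan block J_k(λ), e^{tJ_k(λ)} = e^{λt} · (I + tN + t^2 N^2/2! + ... + t^{k-1} N^{k-1}/(k-1)!) where N is the nilpotent superdiagonal part.

Assembling the blocks and conjugating back gives the entries of e^{tA} as shown above.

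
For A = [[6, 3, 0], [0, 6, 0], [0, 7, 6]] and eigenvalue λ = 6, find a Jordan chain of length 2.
v_1 = [[-1, 1, -2]]^T, v_2 = [[3, 0, 7]]^T

We seek v_1 ∈ ker((A - 6I)^2) \ ker(A - 6I), then set v_{i+1} = (A - 6I) v_i.

One such chain is v_1 = [[-1, 1, -2]]^T, v_2 = [[3, 0, 7]]^T. Check: (A - 6I) v_2 = [[0, 0, 0]]^T = 0.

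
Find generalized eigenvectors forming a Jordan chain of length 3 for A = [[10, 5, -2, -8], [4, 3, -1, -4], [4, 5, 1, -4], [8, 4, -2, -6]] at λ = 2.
v_1 = [[-1, 0, -1, -1]]^T, v_2 = [[2, 1, 1, 2]]^T, v_3 = [[3, 0, 4, 2]]^T

We seek v_1 ∈ ker((A - 2I)^3) \ ker((A - 2I)^2), then set v_{i+1} = (A - 2I) v_i.

One such chain is v_1 = [[-1, 0, -1, -1]]^T, v_2 = [[2, 1, 1, 2]]^T, v_3 = [[3, 0, 4, 2]]^T. Check: (A - 2I) v_3 = [[0, 0, 0, 0]]^T = 0.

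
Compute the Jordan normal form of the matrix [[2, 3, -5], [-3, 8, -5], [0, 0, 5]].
The characteristic polynomial is det(xI - A) = (x - 5)^3, so the eigenvalues are 5 (algebraic multiplicity 3).

For λ = 5: rank(A - 5I) = 1, rank((A - 5I)^2) = 0. The eigenspace has dimension 3 - 1 = 2, so there are 2 Jordan blocks; the rank sequence gives block sizes [2, 1].

Assembling the blocks gives the Jordan form J above.

J = [[5, 1, 0], [0, 5, 0], [0, 0, 5]]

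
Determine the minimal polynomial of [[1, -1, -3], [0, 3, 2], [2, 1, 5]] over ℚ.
The characteristic polynomial factors as (x - 3)^3. The minimal polynomial is ∏(x - λ)^{k_λ} where k_λ is the size of the largest Jordan block at λ.

For λ = 3: rank(A - 3I) = 2, and the largest Jordan block has size 3 (the smallest k with rank((A - 3I)^k) = rank((A - 3I)^(k+1))).

So m_A(x) = (x - 3)^3.

m_A(x) = (x - 3)^3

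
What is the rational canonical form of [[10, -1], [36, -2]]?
The invariant factors of A (the non-unit diagonal entries of the Smith normal form of xI - A over ℚ[x]) are (x - 4)^2, each dividing the next. The characteristic polynomial is their product, (x - 4)^2.

The rational canonical form is the block-diagonal matrix of companion matrices C(f_i):
R = [[0, -16], [1, 8]].

R = [[0, -16], [1, 8]]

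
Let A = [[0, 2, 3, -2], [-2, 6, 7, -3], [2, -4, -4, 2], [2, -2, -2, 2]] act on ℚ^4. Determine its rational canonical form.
The invariant factors of A (the non-unit diagonal entries of the Smith normal form of xI - A over ℚ[x]) are x^2 - 2x + 2, x^2 - 2x + 2, each dividing the next. The characteristic polynomial is their product, (x^2 - 2x + 2)^2.

The rational canonical form is the block-diagonal matrix of companion matrices C(f_i):
R = [[0, -2, 0, 0], [1, 2, 0, 0], [0, 0, 0, -2], [0, 0, 1, 2]].

Note the characteristic polynomial does not split into linear factors over ℚ, so A has no Jordan form over ℚ; the rational canonical form exists over any field.

R = [[0, -2, 0, 0], [1, 2, 0, 0], [0, 0, 0, -2], [0, 0, 1, 2]]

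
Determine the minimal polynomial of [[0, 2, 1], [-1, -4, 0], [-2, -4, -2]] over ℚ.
The characteristic polynomial factors as (x + 2)^3. The minimal polynomial is ∏(x - λ)^{k_λ} where k_λ is the size of the largest Jordan block at λ.

For λ = -2: rank(A + 2I) = 2, and the largest Jordan block has size 3 (the smallest k with rank((A + 2I)^k) = rank((A + 2I)^(k+1))).

So m_A(x) = (x + 2)^3.

m_A(x) = (x + 2)^3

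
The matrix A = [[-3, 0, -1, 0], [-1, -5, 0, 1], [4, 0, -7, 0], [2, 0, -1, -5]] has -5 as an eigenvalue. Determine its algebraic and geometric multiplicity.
algebraic multiplicity 4, geometric multiplicity 2

The characteristic polynomial is (x + 5)^4, so the factor x + 5 appears with exponent 4: the algebraic multiplicity is 4.

rank(A + 5I) = 2, so the eigenspace has dimension 4 - 2 = 2: the geometric multiplicity is 2.

Since 2 < 4, A is not diagonalizable.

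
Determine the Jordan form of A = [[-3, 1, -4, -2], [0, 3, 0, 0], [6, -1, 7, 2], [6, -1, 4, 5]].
The characteristic polynomial is det(xI - A) = (x - 3)^4, so the eigenvalues are 3 (algebraic multiplicity 4).

For λ = 3: rank(A - 3I) = 1, rank((A - 3I)^2) = 0. The eigenspace has dimension 4 - 1 = 3, so there are 3 Jordan blocks; the rank sequence gives block sizes [2, 1, 1].

Assembling the blocks gives the Jordan form J above.

J = [[3, 1, 0, 0], [0, 3, 0, 0], [0, 0, 3, 0], [0, 0, 0, 3]]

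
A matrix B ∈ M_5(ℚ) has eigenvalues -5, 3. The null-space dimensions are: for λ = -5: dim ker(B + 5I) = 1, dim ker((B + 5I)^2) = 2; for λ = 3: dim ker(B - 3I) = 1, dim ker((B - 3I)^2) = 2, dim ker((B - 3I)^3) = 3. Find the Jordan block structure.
Jordan blocks: (-5, 2), (3, 3)

λ = -5: successive nullity increments [1, 1] count blocks of size ≥ k; block sizes are [2].
λ = 3: successive nullity increments [1, 1, 1] count blocks of size ≥ k; block sizes are [3].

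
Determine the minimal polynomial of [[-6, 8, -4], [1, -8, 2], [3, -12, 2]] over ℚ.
The characteristic polynomial factors as (x + 4)^3. The minimal polynomial is ∏(x - λ)^{k_λ} where k_λ is the size of the largest Jordan block at λ.

For λ = -4: rank(A + 4I) = 1, and the largest Jordan block has size 2 (the smallest k with rank((A + 4I)^k) = rank((A + 4I)^(k+1))).

So m_A(x) = (x + 4)^2.

m_A(x) = (x + 4)^2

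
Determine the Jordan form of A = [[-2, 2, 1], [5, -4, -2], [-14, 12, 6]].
The characteristic polynomial is det(xI - A) = x^3, so the eigenvalues are 0 (algebraic multiplicity 3).

For λ = 0: rank(A) = 2, rank(A^2) = 1, rank(A^3) = 0. The eigenspace has dimension 3 - 2 = 1, so there is 1 Jordan block; the rank sequence gives block sizes [3].

Assembling the blocks gives the Jordan form J above.

J = [[0, 1, 0], [0, 0, 1], [0, 0, 0]]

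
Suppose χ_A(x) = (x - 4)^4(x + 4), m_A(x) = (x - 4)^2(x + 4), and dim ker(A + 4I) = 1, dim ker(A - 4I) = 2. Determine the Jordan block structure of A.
Jordan blocks: (-4, 1), (4, 2), (4, 2)

λ = -4: algebraic multiplicity 1 (exponent in χ_A), largest block size 1 (exponent in m_A), 1 block (geometric multiplicity). This forces block sizes [1].
λ = 4: algebraic multiplicity 4 (exponent in χ_A), largest block size 2 (exponent in m_A), 2 blocks (geometric multiplicity). These force block sizes [2, 2].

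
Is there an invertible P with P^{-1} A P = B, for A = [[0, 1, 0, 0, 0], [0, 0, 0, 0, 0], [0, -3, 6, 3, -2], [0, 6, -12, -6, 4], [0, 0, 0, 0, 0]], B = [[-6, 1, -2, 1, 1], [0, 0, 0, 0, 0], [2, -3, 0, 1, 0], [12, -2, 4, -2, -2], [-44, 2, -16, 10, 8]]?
Yes.

Two matrices over a field are similar if and only if they have the same invariant factors.

Both A and B have characteristic polynomial x^5 and minimal polynomial x^2. Computing further, both have invariant factors x, x^2, x^2. Hence A and B are similar.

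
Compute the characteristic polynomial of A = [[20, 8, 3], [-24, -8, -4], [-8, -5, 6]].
xI - A = [[x - 20, -8, -3], [24, x + 8, 4], [8, 5, x - 6]].

Expanding det(xI - A) along the first row:
det(xI - A) = + (x - 20)·det([[x + 8, 4], [5, x - 6]]) - (-8)·det([[24, 4], [8, x - 6]]) + (-3)·det([[24, x + 8], [8, 5]]).

Evaluating gives χ_A(x) = x^3 - 18x^2 + 108x - 216 = (x - 6)^3.

χ_A(x) = (x - 6)^3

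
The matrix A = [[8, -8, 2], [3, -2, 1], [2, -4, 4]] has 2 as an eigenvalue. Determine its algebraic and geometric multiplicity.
algebraic multiplicity 1, geometric multiplicity 1

The characteristic polynomial is (x - 4)^2(x - 2), so the factor x - 2 appears with exponent 1: the algebraic multiplicity is 1.

rank(A - 2I) = 2, so the eigenspace has dimension 3 - 2 = 1: the geometric multiplicity is 1.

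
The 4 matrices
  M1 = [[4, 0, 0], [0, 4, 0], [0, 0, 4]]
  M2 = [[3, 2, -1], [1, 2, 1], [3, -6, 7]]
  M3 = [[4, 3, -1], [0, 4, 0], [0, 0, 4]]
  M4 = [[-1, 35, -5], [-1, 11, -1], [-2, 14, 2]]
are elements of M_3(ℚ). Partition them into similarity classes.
Characteristic polynomials: χ_{M1} = (x - 4)^3, χ_{M2} = (x - 4)^3, χ_{M3} = (x - 4)^3, χ_{M4} = (x - 4)^3.

{M1}: invariant factors x - 4, x - 4, x - 4.

{M2, M3, M4}: invariant factors x - 4, (x - 4)^2.

Matrices are similar if and only if their invariant-factor lists agree; the partition into similarity classes is {M1}, {M2, M3, M4}.

2 classes: {M1}, {M2, M3, M4}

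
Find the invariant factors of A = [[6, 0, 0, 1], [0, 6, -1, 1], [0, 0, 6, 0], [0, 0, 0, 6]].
(x - 6)^2, (x - 6)^2

The Jordan structure of A has elementary divisors (x - 6)^2, (x - 6)^2. Arranging the block sizes at each eigenvalue in decreasing order and taking row products gives the invariant factors.

Invariant factors (smallest first, each dividing the next): (x - 6)^2, (x - 6)^2.

Check: the last factor (x - 6)^2 is the minimal polynomial, and the product (x - 6)^4 is the characteristic polynomial.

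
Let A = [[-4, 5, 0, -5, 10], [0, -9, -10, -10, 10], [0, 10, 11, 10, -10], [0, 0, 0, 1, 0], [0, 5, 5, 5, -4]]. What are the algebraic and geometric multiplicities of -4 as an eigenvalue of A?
The characteristic polynomial is (x - 1)^3(x + 4)^2, so the factor x + 4 appears with exponent 2: the algebraic multiplicity is 2.

rank(A + 4I) = 3, so the eigenspace has dimension 5 - 3 = 2: the geometric multiplicity is 2.

algebraic multiplicity 2, geometric multiplicity 2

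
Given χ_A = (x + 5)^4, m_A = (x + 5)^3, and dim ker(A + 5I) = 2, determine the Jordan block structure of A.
λ = -5: algebraic multiplicity 4 (exponent in χ_A), largest block size 3 (exponent in m_A), 2 blocks (geometric multiplicity). These force block sizes [3, 1].

Jordan blocks: (-5, 3), (-5, 1)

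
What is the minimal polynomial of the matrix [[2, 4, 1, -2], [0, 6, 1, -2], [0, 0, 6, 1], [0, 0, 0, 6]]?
The characteristic polynomial factors as (x - 6)^3(x - 2). The minimal polynomial is ∏(x - λ)^{k_λ} where k_λ is the size of the largest Jordan block at λ.

For λ = 2: rank(A - 2I) = 3, and the largest Jordan block has size 1 (the smallest k with rank((A - 2I)^k) = rank((A - 2I)^(k+1))).
For λ = 6: rank(A - 6I) = 3, and the largest Jordan block has size 3 (the smallest k with rank((A - 6I)^k) = rank((A - 6I)^(k+1))).

So m_A(x) = (x - 6)^3(x - 2).

m_A(x) = (x - 6)^3(x - 2)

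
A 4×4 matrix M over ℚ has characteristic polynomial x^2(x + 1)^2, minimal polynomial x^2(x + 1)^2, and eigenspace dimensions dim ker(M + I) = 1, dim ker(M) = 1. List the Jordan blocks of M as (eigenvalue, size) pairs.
λ = -1: algebraic multiplicity 2 (exponent in χ_M), largest block size 2 (exponent in m_M), 1 block (geometric multiplicity). This forces block sizes [2].
λ = 0: algebraic multiplicity 2 (exponent in χ_M), largest block size 2 (exponent in m_M), 1 block (geometric multiplicity). This forces block sizes [2].

Jordan blocks: (-1, 2), (0, 2)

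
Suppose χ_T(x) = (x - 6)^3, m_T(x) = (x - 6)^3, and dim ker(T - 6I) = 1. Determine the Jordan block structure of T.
λ = 6: algebraic multiplicity 3 (exponent in χ_T), largest block size 3 (exponent in m_T), 1 block (geometric multiplicity). This forces block sizes [3].

Jordan blocks: (6, 3)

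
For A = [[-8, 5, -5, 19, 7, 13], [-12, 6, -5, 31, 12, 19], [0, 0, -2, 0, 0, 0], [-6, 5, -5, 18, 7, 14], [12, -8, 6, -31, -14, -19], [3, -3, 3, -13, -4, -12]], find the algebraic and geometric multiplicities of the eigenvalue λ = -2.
algebraic multiplicity 6, geometric multiplicity 2

The characteristic polynomial is (x + 2)^6, so the factor x + 2 appears with exponent 6: the algebraic multiplicity is 6.

rank(A + 2I) = 4, so the eigenspace has dimension 6 - 4 = 2: the geometric multiplicity is 2.

Since 2 < 6, A is not diagonalizable.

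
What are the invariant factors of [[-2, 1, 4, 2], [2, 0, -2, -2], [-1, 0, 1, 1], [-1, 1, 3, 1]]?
The Jordan structure of A has elementary divisors x^2, x^2. Arranging the block sizes at each eigenvalue in decreasing order and taking row products gives the invariant factors.

Invariant factors (smallest first, each dividing the next): x^2, x^2.

Check: the last factor x^2 is the minimal polynomial, and the product x^4 is the characteristic polynomial.

x^2, x^2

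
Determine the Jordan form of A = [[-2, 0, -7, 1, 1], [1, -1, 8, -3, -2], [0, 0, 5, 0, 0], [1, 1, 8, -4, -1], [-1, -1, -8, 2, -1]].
The characteristic polynomial is det(xI - A) = (x - 5)(x + 2)^4, so the eigenvalues are -2 (algebraic multiplicity 4), 5 (algebraic multiplicity 1).

For λ = -2: rank(A + 2I) = 3, rank((A + 2I)^2) = 1. The eigenspace has dimension 5 - 3 = 2, so there are 2 Jordan blocks; the rank sequence gives block sizes [2, 2].

For λ = 5: algebraic multiplicity 1 gives one 1×1 block.

Assembling the blocks gives the Jordan form J above.

J = [[-2, 1, 0, 0, 0], [0, -2, 0, 0, 0], [0, 0, -2, 1, 0], [0, 0, 0, -2, 0], [0, 0, 0, 0, 5]]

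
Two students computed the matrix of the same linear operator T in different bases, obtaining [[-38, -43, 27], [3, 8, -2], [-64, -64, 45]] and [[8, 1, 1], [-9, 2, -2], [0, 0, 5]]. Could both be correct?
Two matrices over a field are similar if and only if they have the same invariant factors.

Both A and B have characteristic polynomial (x - 5)^3 and minimal polynomial (x - 5)^3. Computing further, both have invariant factors (x - 5)^3. Hence A and B are similar.

Yes.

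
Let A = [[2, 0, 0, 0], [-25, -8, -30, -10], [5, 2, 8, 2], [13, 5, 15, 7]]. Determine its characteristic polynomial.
xI - A = [[x - 2, 0, 0, 0], [25, x + 8, 30, 10], [-5, -2, x - 8, -2], [-13, -5, -15, x - 7]].

Expanding det(xI - A) along the first row:
det(xI - A) = + (x - 2)·det([[x + 8, 30, 10], [-2, x - 8, -2], [-5, -15, x - 7]]) - (0)·det([[25, 30, 10], [-5, x - 8, -2], [-13, -15, x - 7]]) + (0)·det([[25, x + 8, 10], [-5, -2, -2], [-13, -5, x - 7]]) - (0)·det([[25, x + 8, 30], [-5, -2, x - 8], [-13, -5, -15]]).

Evaluating gives χ_A(x) = x^4 - 9x^3 + 30x^2 - 44x + 24 = (x - 3)(x - 2)^3.

χ_A(x) = (x - 3)(x - 2)^3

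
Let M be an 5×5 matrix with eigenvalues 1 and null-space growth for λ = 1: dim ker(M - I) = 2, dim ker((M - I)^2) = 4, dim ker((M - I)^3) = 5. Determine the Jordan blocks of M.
λ = 1: successive nullity increments [2, 2, 1] count blocks of size ≥ k; block sizes are [3, 2].

Jordan blocks: (1, 3), (1, 2)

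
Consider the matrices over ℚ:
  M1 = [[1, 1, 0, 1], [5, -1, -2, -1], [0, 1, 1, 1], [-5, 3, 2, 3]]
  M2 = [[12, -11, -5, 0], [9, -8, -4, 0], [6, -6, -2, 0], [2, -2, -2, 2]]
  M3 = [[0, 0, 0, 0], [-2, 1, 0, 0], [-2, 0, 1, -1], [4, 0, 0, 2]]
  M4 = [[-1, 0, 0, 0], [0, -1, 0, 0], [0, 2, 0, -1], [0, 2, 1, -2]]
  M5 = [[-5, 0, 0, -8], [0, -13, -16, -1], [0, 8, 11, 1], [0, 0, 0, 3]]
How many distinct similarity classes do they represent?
4 classes: {M1, M3}, {M2}, {M4}, {M5}

Characteristic polynomials: χ_{M1} = x(x - 2)(x - 1)^2, χ_{M2} = x(x - 2)(x - 1)^2, χ_{M3} = x(x - 2)(x - 1)^2, χ_{M4} = (x + 1)^4, χ_{M5} = (x - 3)^2(x + 5)^2.

{M1, M3}: invariant factors x - 1, x(x - 2)(x - 1).

{M2}: invariant factors x(x - 2)(x - 1)^2.

{M4}: invariant factors x + 1, x + 1, (x + 1)^2.

{M5}: invariant factors x + 5, (x - 3)^2(x + 5).

Matrices are similar if and only if their invariant-factor lists agree; the partition into similarity classes is {M1, M3}, {M2}, {M4}, {M5}.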